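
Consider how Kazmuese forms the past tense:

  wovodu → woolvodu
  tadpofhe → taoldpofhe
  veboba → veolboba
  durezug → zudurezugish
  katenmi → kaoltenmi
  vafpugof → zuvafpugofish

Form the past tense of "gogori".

goolgori

wovodu and durezug both have last vowel 'u' yet inflect differently (woolvodu, zudurezugish), so the last vowel is not what conditions the rule; whether the stem ends in a vowel or a consonant is.
"gogori" ends in a vowel. The stems ending in a vowel (veboba → veolboba, wovodu → woolvodu, tadpofhe → taoldpofhe) insert -ol- after the first vowel.
So gogori → goolgori.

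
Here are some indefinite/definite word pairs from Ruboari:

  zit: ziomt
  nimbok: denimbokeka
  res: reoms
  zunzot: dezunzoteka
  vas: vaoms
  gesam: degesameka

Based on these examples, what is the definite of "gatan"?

zit and zunzot both end in -t yet inflect differently (ziomt, dezunzoteka), so the final letter is not what conditions the rule; the number of vowels is.
"gatan" has 2 vowels. The stems with 2 vowels (zunzot → dezunzoteka, gesam → degesameka, nimbok → denimbokeka) add de- … -eka around the stem.
So gatan → degataneka.

degataneka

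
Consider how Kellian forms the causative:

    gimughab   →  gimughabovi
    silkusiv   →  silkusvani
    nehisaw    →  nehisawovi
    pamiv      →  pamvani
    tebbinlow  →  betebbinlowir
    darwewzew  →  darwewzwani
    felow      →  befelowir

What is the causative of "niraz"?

felow and nehisaw both end in -w yet inflect differently (befelowir, nehisawovi), so the final letter is not what conditions the rule; the last vowel is.
"niraz" has last vowel 'a'. The stems whose last vowel is 'a' (gimughab → gimughabovi, nehisaw → nehisawovi) add -ovi.
So niraz → nirazovi.

nirazovi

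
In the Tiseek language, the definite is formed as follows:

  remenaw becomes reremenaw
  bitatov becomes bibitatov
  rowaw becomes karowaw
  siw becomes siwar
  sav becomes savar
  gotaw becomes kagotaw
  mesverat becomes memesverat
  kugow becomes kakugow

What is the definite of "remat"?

"remat" has 2 vowels. The stems with 2 vowels (kugow → kakugow, rowaw → karowaw, gotaw → kagotaw) add the prefix ka-.
The other patterns: stems with 1 vowel add -ar; stems with 3 vowels repeat the first consonant+vowel as a prefix.
So remat → karemat.

karemat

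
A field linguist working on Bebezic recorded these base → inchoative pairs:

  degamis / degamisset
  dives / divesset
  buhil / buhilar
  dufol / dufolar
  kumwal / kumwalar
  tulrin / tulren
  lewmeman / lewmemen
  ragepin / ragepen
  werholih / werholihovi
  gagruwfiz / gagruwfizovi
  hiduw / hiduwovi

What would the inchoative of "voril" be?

degamis and buhil both have last vowel 'i' yet inflect differently (degamisset, buhilar), so the last vowel is not what conditions the rule; the final letter is.
"voril" ends in -l. The stems ending in -l (buhil → buhilar, dufol → dufolar, kumwal → kumwalar) add -ar.
The other patterns: stems ending in -s double the final consonant and add -et; stems ending in -n change the last vowel to 'e'; stems ending in -h, -w or -z add -ovi.
So voril → vorilar.

vorilar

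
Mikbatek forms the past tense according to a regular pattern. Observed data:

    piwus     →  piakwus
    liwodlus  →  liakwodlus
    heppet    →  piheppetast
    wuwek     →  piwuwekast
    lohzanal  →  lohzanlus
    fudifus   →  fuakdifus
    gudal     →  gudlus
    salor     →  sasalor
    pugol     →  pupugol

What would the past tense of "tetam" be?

tetmus

"tetam" has last vowel 'a'. The stems whose last vowel is 'a' (lohzanal → lohzanlus, gudal → gudlus) delete the last vowel and add -us.
So tetam → tetmus.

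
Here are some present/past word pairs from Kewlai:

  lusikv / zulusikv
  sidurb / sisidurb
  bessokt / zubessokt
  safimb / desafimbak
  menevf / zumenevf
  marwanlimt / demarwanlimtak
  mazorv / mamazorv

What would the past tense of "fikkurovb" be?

zufikkurovb

"fikkurovb" has second-to-last letter 'v'. The one such stem in the data (menevf → zumenevf) adds the prefix zu-, so the same rule applies.
So fikkurovb → zufikkurovb.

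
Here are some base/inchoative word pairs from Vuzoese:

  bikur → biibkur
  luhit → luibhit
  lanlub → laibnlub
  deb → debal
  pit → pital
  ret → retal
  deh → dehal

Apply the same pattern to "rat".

ratal

lanlub and deb both end in -b yet inflect differently (laibnlub, debal), so the final letter is not what conditions the rule; the number of vowels is.
"rat" has 1 vowel. The stems with 1 vowel (deb → debal, pit → pital, ret → retal) add -al.
So rat → ratal.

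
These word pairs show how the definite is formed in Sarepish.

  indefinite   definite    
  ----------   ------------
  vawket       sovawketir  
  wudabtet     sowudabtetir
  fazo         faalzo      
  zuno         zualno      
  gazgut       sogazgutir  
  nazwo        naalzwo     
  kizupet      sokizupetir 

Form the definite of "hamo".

haalmo

"hamo" ends in -o. The stems ending in -o (nazwo → naalzwo, fazo → faalzo, zuno → zualno) insert -al- after the first vowel.
The other pattern: stems ending in -t add so- … -ir around the stem.
So hamo → haalmo.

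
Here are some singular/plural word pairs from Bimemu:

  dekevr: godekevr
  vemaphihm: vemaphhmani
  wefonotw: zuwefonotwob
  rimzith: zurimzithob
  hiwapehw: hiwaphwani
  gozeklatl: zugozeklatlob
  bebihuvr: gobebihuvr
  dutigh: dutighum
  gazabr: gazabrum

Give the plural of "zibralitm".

"zibralitm" has second-to-last letter 't'. The stems whose second-to-last letter is 't' (gozeklatl → zugozeklatlob, rimzith → zurimzithob, wefonotw → zuwefonotwob) add zu- … -ob around the stem.
The other patterns: stems whose second-to-last letter is 'h' delete the last vowel and add -ani; stems whose second-to-last letter is 'v' add the prefix go-; stems whose second-to-last letter is 'b' or 'g' add -um.
So zibralitm → zuzibralitmob.

zuzibralitmob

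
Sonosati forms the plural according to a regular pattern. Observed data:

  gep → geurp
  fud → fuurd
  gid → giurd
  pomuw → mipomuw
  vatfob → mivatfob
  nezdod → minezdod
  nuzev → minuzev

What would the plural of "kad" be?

kaurd

fud and nezdod both end in -d yet inflect differently (fuurd, minezdod), so the final letter is not what conditions the rule; the number of vowels is.
"kad" has 1 vowel. The stems with 1 vowel (gep → geurp, fud → fuurd, gid → giurd) insert -ur- after the first vowel.
So kad → kaurd.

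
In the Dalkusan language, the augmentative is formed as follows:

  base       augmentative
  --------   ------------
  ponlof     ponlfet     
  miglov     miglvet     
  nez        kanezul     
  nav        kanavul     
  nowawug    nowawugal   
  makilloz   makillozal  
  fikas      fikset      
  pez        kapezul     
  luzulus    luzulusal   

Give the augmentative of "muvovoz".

nav and miglov both end in -v yet inflect differently (kanavul, miglvet), so the final letter is not what conditions the rule; the number of vowels is.
"muvovoz" has 3 vowels. The stems with 3 vowels (nowawug → nowawugal, luzulus → luzulusal, makilloz → makillozal) add -al.
The other patterns: stems with 1 vowel add ka- … -ul around the stem; stems with 2 vowels delete the last vowel and add -et.
So muvovoz → muvovozal.

muvovozal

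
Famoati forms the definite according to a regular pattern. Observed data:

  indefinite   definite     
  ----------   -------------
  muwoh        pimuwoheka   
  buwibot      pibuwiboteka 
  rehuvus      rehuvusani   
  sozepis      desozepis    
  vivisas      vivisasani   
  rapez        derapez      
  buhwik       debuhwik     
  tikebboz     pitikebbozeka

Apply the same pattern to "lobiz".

vivisas and sozepis both end in -s yet inflect differently (vivisasani, desozepis), so the final letter is not what conditions the rule; the last vowel is.
"lobiz" has last vowel 'i'. The stems whose last vowel is 'i' (buhwik → debuhwik, sozepis → desozepis) add the prefix de-.
So lobiz → delobiz.

delobiz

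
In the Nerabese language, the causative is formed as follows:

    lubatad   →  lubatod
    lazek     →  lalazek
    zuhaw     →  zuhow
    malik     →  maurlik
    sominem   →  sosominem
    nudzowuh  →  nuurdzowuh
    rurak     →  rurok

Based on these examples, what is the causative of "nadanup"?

lazek and rurak both end in -k yet inflect differently (lalazek, rurok), so the final letter is not what conditions the rule; the last vowel is.
"nadanup" has last vowel 'u'. The one such stem in the data (nudzowuh → nuurdzowuh) inserts -ur- after the first vowel (as does malik), so the same rule applies.
The other patterns: stems whose last vowel is 'e' repeat the first consonant+vowel as a prefix; stems whose last vowel is 'a' change the last vowel to 'o'.
So nadanup → naurdanup.

naurdanup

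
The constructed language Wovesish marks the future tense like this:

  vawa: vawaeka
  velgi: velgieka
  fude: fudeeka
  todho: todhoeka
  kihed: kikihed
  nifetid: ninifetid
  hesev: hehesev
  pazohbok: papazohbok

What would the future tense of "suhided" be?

susuhided

fude and kihed both have last vowel 'e' yet inflect differently (fudeeka, kikihed), so the last vowel is not what conditions the rule; whether the stem ends in a vowel or a consonant is.
"suhided" ends in a consonant. The stems ending in a consonant (kihed → kikihed, nifetid → ninifetid, hesev → hehesev) repeat the first consonant+vowel as a prefix.
The other pattern: stems ending in a vowel add -eka.
So suhided → susuhided.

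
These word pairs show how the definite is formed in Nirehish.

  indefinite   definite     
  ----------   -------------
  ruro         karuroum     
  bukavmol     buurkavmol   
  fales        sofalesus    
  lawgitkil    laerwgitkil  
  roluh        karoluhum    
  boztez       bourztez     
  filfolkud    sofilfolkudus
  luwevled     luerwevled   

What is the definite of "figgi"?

sofiggius

lawgitkil and bukavmol both end in -l yet inflect differently (laerwgitkil, buurkavmol), so the final letter is not what conditions the rule; the first letter is.
"figgi" begins with f-. The stems beginning with f- (filfolkud → sofilfolkudus, fales → sofalesus) add so- … -us around the stem.
So figgi → sofiggius.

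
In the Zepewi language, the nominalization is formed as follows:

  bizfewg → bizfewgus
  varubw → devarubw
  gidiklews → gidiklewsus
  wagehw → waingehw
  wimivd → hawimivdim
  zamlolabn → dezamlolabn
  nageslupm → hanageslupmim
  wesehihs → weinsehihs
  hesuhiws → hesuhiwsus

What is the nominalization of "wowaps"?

hawowapsim

gidiklews and wesehihs both end in -s yet inflect differently (gidiklewsus, weinsehihs), so the final letter is not what conditions the rule; the second-to-last letter is.
"wowaps" has second-to-last letter 'p'. The one such stem in the data (nageslupm → hanageslupmim) adds ha- … -im around the stem, so the same rule applies.
So wowaps → hawowapsim.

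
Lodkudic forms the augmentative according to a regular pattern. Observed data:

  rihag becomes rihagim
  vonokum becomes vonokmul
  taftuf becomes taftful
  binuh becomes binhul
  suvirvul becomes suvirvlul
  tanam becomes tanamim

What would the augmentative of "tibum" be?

"tibum" has last vowel 'u'. The stems whose last vowel is 'u' (vonokum → vonokmul, taftuf → taftful, binuh → binhul) delete the last vowel and add -ul.
So tibum → tibmul.

tibmul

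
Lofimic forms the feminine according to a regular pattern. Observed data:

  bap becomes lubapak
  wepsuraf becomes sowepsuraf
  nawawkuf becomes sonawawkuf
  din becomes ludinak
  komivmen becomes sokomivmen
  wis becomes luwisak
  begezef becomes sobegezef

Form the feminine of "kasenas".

komivmen and din both end in -n yet inflect differently (sokomivmen, ludinak), so the final letter is not what conditions the rule; the number of vowels is.
"kasenas" has 3 vowels. The stems with 3 vowels (wepsuraf → sowepsuraf, begezef → sobegezef, nawawkuf → sonawawkuf) add the prefix so-.
The other pattern: stems with 1 vowel add lu- … -ak around the stem.
So kasenas → sokasenas.

sokasenas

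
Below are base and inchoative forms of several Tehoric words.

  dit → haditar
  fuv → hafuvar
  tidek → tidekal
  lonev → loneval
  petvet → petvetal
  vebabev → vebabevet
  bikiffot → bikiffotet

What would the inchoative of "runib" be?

runibal

"runib" has 2 vowels. The stems with 2 vowels (tidek → tidekal, lonev → loneval, petvet → petvetal) add -al.
The other patterns: stems with 1 vowel add ha- … -ar around the stem; stems with 3 vowels add -et.
So runib → runibal.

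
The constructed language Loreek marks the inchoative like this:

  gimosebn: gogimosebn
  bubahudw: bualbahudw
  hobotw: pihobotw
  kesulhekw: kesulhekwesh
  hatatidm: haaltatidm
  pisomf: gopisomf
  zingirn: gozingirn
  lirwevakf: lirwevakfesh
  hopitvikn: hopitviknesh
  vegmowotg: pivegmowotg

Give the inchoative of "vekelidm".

vealkelidm

"vekelidm" has second-to-last letter 'd'. The stems whose second-to-last letter is 'd' (hatatidm → haaltatidm, bubahudw → bualbahudw) insert -al- after the first vowel.
So vekelidm → vealkelidm.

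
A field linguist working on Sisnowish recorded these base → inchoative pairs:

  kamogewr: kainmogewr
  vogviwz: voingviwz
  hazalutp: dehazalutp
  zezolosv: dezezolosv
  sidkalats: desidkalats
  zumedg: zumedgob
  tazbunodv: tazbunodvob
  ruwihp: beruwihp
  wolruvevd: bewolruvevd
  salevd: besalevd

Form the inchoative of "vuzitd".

"vuzitd" has second-to-last letter 't'. The stems whose second-to-last letter is 't' (hazalutp → dehazalutp, sidkalats → desidkalats) add the prefix de-.
So vuzitd → devuzitd.

devuzitd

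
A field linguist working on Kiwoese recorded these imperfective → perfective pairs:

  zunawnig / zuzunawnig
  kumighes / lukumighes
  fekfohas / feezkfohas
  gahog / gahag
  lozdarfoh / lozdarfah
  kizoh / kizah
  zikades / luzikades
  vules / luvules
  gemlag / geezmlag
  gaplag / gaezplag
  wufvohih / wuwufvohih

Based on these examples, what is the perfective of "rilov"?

rilav

"rilov" has last vowel 'o'. The stems whose last vowel is 'o' (kizoh → kizah, lozdarfoh → lozdarfah, gahog → gahag) change the last vowel to 'a'.
The other patterns: stems whose last vowel is 'e' add the prefix lu-; stems whose last vowel is 'a' insert -ez- after the first vowel; stems whose last vowel is 'i' repeat the first consonant+vowel as a prefix.
So rilov → rilav.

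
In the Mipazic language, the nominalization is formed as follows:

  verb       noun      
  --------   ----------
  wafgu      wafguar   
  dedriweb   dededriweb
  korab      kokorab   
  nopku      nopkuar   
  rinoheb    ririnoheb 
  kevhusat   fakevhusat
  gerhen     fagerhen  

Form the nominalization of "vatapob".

"vatapob" ends in -b. The stems ending in -b (dedriweb → dededriweb, rinoheb → ririnoheb, korab → kokorab) repeat the first consonant+vowel as a prefix.
The other patterns: stems ending in -u add -ar; stems ending in -n or -t add the prefix fa-.
So vatapob → vavatapob.

vavatapob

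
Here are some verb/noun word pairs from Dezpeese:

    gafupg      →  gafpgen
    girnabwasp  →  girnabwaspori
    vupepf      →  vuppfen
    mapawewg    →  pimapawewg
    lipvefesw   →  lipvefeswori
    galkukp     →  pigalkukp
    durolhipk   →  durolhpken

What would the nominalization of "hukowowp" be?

pihukowowp

gafupg and mapawewg both end in -g yet inflect differently (gafpgen, pimapawewg), so the final letter is not what conditions the rule; the second-to-last letter is.
"hukowowp" has second-to-last letter 'w'. The one such stem in the data (mapawewg → pimapawewg) adds the prefix pi-, so the same rule applies.
The other patterns: stems whose second-to-last letter is 'p' delete the last vowel and add -en; stems whose second-to-last letter is 's' add -ori.
So hukowowp → pihukowowp.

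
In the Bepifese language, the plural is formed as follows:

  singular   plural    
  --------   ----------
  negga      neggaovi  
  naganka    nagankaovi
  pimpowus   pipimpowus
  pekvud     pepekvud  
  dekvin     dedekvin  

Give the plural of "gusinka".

gusinkaovi

"gusinka" ends in a vowel. The stems ending in a vowel (negga → neggaovi, naganka → nagankaovi) add -ovi.
The other pattern: stems ending in a consonant repeat the first consonant+vowel as a prefix.
So gusinka → gusinkaovi.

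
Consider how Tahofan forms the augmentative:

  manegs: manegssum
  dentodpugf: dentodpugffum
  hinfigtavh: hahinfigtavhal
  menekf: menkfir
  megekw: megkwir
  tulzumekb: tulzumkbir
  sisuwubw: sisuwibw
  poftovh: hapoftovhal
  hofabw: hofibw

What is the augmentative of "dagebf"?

sisuwubw and megekw both end in -w yet inflect differently (sisuwibw, megkwir), so the final letter is not what conditions the rule; the second-to-last letter is.
"dagebf" has second-to-last letter 'b'. The stems whose second-to-last letter is 'b' (sisuwubw → sisuwibw, hofabw → hofibw) change the last vowel to 'i'.
So dagebf → dagibf.

dagibf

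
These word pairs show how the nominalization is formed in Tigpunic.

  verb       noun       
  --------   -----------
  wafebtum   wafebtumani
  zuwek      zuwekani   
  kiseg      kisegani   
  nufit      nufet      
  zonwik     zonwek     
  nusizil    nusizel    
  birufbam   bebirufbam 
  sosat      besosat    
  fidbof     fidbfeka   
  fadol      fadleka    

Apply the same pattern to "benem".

benemani

zuwek and zonwik both end in -k yet inflect differently (zuwekani, zonwek), so the final letter is not what conditions the rule; the last vowel is.
"benem" has last vowel 'e'. The stems whose last vowel is 'e' (zuwek → zuwekani, kiseg → kisegani) add -ani.
So benem → benemani.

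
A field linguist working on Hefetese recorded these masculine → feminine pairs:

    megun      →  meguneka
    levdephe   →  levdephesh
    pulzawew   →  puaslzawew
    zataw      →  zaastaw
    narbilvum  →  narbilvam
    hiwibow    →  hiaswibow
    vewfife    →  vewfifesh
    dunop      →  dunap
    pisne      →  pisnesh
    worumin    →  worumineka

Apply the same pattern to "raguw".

raasguw

"raguw" ends in -w. The stems ending in -w (zataw → zaastaw, hiwibow → hiaswibow, pulzawew → puaslzawew) insert -as- after the first vowel.
So raguw → raasguw.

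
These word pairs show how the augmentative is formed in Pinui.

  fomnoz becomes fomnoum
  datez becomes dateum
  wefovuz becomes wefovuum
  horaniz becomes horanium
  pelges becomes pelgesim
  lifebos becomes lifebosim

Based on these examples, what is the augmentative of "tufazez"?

"tufazez" ends in -z. The stems ending in -z (fomnoz → fomnoum, datez → dateum, wefovuz → wefovuum) drop the final letter and add -um.
The other pattern: stems ending in -s add -im.
So tufazez → tufazeum.

tufazeum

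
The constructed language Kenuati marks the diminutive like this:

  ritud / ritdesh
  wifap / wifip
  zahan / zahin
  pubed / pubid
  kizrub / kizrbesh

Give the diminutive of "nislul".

ritud and pubed both end in -d yet inflect differently (ritdesh, pubid), so the final letter is not what conditions the rule; the last vowel is.
"nislul" has last vowel 'u'. The stems whose last vowel is 'u' (ritud → ritdesh, kizrub → kizrbesh) delete the last vowel and add -esh.
The other pattern: stems whose last vowel is 'a' or 'e' change the last vowel to 'i'.
So nislul → nisllesh.

nisllesh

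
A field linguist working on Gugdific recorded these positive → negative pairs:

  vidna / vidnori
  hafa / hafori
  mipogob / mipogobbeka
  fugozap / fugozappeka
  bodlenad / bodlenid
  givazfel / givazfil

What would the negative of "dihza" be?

dihzori

vidna and fugozap both have last vowel 'a' yet inflect differently (vidnori, fugozappeka), so the last vowel is not what conditions the rule; the final letter is.
"dihza" ends in -a. The stems ending in -a (vidna → vidnori, hafa → hafori) drop the final letter and add -ori.
The other patterns: stems ending in -b or -p double the final consonant and add -eka; stems ending in -d or -l change the last vowel to 'i'.
So dihza → dihzori.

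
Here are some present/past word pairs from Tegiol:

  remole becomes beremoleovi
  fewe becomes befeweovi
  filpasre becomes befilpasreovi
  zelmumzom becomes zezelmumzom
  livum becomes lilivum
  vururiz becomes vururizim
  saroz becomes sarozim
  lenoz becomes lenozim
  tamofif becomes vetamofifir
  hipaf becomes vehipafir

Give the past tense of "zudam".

zuzudam

zelmumzom and saroz both have last vowel 'o' yet inflect differently (zezelmumzom, sarozim), so the last vowel is not what conditions the rule; the final letter is.
"zudam" ends in -m. The stems ending in -m (zelmumzom → zezelmumzom, livum → lilivum) repeat the first consonant+vowel as a prefix.
The other patterns: stems ending in -e add be- … -ovi around the stem; stems ending in -z add -im; stems ending in -f add ve- … -ir around the stem.
So zudam → zuzudam.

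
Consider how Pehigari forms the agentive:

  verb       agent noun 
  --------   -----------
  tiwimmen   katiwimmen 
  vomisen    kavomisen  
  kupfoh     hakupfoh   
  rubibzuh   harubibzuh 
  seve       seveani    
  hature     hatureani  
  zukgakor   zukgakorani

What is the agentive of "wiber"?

tiwimmen and seve both have last vowel 'e' yet inflect differently (katiwimmen, seveani), so the last vowel is not what conditions the rule; the final letter is.
"wiber" ends in -r. The one such stem in the data (zukgakor → zukgakorani) adds -ani, so the same rule applies.
The other patterns: stems ending in -n add the prefix ka-; stems ending in -h add the prefix ha-.
So wiber → wiberani.

wiberani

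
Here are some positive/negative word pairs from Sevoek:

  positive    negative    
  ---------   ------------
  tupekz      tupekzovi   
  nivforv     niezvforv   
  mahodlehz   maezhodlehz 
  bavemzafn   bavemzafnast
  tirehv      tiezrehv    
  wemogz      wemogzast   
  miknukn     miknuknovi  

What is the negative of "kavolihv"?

kaezvolihv

"kavolihv" has second-to-last letter 'h'. The stems whose second-to-last letter is 'h' (mahodlehz → maezhodlehz, tirehv → tiezrehv) insert -ez- after the first vowel.
The other patterns: stems whose second-to-last letter is 'k' add -ovi; stems whose second-to-last letter is 'f' or 'g' add -ast.
So kavolihv → kaezvolihv.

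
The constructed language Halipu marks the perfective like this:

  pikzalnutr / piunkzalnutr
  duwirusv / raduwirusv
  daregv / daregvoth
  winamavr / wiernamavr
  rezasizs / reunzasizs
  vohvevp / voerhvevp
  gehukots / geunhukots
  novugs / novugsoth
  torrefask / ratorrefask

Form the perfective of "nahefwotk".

naunhefwotk

duwirusv and daregv both end in -v yet inflect differently (raduwirusv, daregvoth), so the final letter is not what conditions the rule; the second-to-last letter is.
"nahefwotk" has second-to-last letter 't'. The stems whose second-to-last letter is 't' (pikzalnutr → piunkzalnutr, gehukots → geunhukots) insert -un- after the first vowel.
So nahefwotk → naunhefwotk.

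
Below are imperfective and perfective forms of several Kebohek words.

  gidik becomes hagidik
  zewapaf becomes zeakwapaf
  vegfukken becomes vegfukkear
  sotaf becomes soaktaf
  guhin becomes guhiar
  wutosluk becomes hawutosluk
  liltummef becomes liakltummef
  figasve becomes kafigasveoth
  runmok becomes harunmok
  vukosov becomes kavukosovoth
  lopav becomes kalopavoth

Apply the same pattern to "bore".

kaboreoth

liltummef and vegfukken both have last vowel 'e' yet inflect differently (liakltummef, vegfukkear), so the last vowel is not what conditions the rule; the final letter is.
"bore" ends in -e. The one such stem in the data (figasve → kafigasveoth) adds ka- … -oth around the stem, so the same rule applies.
So bore → kaboreoth.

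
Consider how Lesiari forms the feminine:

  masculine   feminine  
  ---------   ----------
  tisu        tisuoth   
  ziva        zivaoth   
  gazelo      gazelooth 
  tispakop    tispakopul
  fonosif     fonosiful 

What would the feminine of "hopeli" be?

hopelioth

gazelo and tispakop both have last vowel 'o' yet inflect differently (gazelooth, tispakopul), so the last vowel is not what conditions the rule; whether the stem ends in a vowel or a consonant is.
"hopeli" ends in a vowel. The stems ending in a vowel (tisu → tisuoth, ziva → zivaoth, gazelo → gazelooth) add -oth.
The other pattern: stems ending in a consonant add -ul.
So hopeli → hopelioth.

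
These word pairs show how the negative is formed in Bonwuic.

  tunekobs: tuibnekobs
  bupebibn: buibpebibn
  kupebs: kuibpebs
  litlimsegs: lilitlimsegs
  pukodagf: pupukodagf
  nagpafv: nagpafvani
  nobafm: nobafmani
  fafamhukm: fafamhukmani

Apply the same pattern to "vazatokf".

vazatokfani

tunekobs and litlimsegs both end in -s yet inflect differently (tuibnekobs, lilitlimsegs), so the final letter is not what conditions the rule; the second-to-last letter is.
"vazatokf" has second-to-last letter 'k'. The one such stem in the data (fafamhukm → fafamhukmani) adds -ani, so the same rule applies.
So vazatokf → vazatokfani.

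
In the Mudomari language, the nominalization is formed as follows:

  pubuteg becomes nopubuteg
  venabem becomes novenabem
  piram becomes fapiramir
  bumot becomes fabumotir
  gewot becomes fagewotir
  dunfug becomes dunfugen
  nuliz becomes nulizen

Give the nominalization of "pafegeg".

nopafegeg

venabem and piram both end in -m yet inflect differently (novenabem, fapiramir), so the final letter is not what conditions the rule; the last vowel is.
"pafegeg" has last vowel 'e'. The stems whose last vowel is 'e' (pubuteg → nopubuteg, venabem → novenabem) add the prefix no-.
So pafegeg → nopafegeg.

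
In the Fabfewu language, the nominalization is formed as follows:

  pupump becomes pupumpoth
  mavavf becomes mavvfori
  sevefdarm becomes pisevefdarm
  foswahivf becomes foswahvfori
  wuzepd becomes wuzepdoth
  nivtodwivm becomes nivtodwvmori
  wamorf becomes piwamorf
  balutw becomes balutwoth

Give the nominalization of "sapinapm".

sapinapmoth

foswahivf and wamorf both end in -f yet inflect differently (foswahvfori, piwamorf), so the final letter is not what conditions the rule; the second-to-last letter is.
"sapinapm" has second-to-last letter 'p'. The one such stem in the data (wuzepd → wuzepdoth) adds -oth, so the same rule applies.
So sapinapm → sapinapmoth.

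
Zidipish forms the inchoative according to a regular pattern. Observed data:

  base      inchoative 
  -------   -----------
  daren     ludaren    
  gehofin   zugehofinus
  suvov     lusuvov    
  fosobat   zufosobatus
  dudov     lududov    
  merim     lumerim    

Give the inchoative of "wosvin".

luwosvin

"wosvin" has 2 vowels. The stems with 2 vowels (daren → ludaren, merim → lumerim, dudov → lududov) add the prefix lu-.
The other pattern: stems with 3 vowels add zu- … -us around the stem.
So wosvin → luwosvin.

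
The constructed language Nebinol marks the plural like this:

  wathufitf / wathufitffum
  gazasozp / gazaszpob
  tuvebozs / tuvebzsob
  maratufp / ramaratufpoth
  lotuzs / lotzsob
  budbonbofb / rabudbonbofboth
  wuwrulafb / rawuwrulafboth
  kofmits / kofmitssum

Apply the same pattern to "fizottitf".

gazasozp and maratufp both end in -p yet inflect differently (gazaszpob, ramaratufpoth), so the final letter is not what conditions the rule; the second-to-last letter is.
"fizottitf" has second-to-last letter 't'. The stems whose second-to-last letter is 't' (kofmits → kofmitssum, wathufitf → wathufitffum) double the final consonant and add -um.
The other patterns: stems whose second-to-last letter is 'z' delete the last vowel and add -ob; stems whose second-to-last letter is 'f' add ra- … -oth around the stem.
So fizottitf → fizottitffum.

fizottitffum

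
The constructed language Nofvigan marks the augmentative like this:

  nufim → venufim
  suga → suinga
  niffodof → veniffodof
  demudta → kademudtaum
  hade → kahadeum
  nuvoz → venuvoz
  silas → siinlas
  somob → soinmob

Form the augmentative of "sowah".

soinwah

"sowah" begins with s-. The stems beginning with s- (somob → soinmob, suga → suinga, silas → siinlas) insert -in- after the first vowel.
The other patterns: stems beginning with n- add the prefix ve-; stems beginning with d- or h- add ka- … -um around the stem.
So sowah → soinwah.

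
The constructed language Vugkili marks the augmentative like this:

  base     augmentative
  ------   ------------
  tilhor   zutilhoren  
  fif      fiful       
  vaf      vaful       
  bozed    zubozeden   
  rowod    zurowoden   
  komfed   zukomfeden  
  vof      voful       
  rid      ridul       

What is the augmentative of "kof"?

koful

"kof" has 1 vowel. The stems with 1 vowel (rid → ridul, vaf → vaful, fif → fiful) add -ul.
The other pattern: stems with 2 vowels add zu- … -en around the stem.
So kof → koful.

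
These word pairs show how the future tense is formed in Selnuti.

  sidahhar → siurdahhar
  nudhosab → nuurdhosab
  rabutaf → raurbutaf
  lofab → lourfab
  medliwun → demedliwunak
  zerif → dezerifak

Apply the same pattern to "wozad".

rabutaf and zerif both end in -f yet inflect differently (raurbutaf, dezerifak), so the final letter is not what conditions the rule; the last vowel is.
"wozad" has last vowel 'a'. The stems whose last vowel is 'a' (sidahhar → siurdahhar, nudhosab → nuurdhosab, rabutaf → raurbutaf) insert -ur- after the first vowel.
The other pattern: stems whose last vowel is 'i' or 'u' add de- … -ak around the stem.
So wozad → wourzad.

wourzad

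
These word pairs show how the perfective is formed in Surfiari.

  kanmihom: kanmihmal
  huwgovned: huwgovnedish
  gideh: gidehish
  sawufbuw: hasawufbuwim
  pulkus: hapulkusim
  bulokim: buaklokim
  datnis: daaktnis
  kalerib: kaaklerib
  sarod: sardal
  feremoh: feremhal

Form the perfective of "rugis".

datnis and pulkus both end in -s yet inflect differently (daaktnis, hapulkusim), so the final letter is not what conditions the rule; the last vowel is.
"rugis" has last vowel 'i'. The stems whose last vowel is 'i' (bulokim → buaklokim, kalerib → kaaklerib, datnis → daaktnis) insert -ak- after the first vowel.
The other patterns: stems whose last vowel is 'u' add ha- … -im around the stem; stems whose last vowel is 'o' delete the last vowel and add -al; stems whose last vowel is 'e' add -ish.
So rugis → ruakgis.

ruakgis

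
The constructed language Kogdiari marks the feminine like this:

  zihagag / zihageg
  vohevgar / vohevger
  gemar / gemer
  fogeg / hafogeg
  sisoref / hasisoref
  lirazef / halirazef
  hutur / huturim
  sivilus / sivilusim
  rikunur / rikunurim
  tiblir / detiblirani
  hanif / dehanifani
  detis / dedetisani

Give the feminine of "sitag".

zihagag and fogeg both end in -g yet inflect differently (zihageg, hafogeg), so the final letter is not what conditions the rule; the last vowel is.
"sitag" has last vowel 'a'. The stems whose last vowel is 'a' (zihagag → zihageg, vohevgar → vohevger, gemar → gemer) change the last vowel to 'e'.
So sitag → siteg.

siteg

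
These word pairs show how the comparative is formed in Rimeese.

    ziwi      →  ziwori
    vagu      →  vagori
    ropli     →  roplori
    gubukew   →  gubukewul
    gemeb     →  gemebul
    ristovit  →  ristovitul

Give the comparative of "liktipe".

ziwi and ristovit both have last vowel 'i' yet inflect differently (ziwori, ristovitul), so the last vowel is not what conditions the rule; whether the stem ends in a vowel or a consonant is.
"liktipe" ends in a vowel. The stems ending in a vowel (ziwi → ziwori, vagu → vagori, ropli → roplori) drop the final letter and add -ori.
So liktipe → liktipori.

liktipori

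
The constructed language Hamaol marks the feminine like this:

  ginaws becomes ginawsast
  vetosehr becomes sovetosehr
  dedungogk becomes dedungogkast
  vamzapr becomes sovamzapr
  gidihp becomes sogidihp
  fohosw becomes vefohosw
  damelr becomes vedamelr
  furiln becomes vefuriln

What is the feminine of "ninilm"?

veninilm

"ninilm" has second-to-last letter 'l'. The stems whose second-to-last letter is 'l' (damelr → vedamelr, furiln → vefuriln) add the prefix ve-.
The other patterns: stems whose second-to-last letter is 'g' or 'w' add -ast; stems whose second-to-last letter is 'h' or 'p' add the prefix so-.
So ninilm → veninilm.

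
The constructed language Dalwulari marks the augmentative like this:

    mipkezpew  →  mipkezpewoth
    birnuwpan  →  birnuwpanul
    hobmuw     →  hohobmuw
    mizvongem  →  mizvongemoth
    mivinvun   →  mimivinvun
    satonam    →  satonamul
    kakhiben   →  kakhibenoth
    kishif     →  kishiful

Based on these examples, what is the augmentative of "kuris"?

kakhiben and mivinvun both end in -n yet inflect differently (kakhibenoth, mimivinvun), so the final letter is not what conditions the rule; the last vowel is.
"kuris" has last vowel 'i'. The one such stem in the data (kishif → kishiful) adds -ul, so the same rule applies.
So kuris → kurisul.

kurisul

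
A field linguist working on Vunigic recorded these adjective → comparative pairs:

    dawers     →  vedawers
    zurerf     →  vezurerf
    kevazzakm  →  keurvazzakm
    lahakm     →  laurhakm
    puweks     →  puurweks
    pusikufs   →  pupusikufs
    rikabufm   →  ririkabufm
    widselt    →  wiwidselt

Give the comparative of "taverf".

vetaverf

dawers and puweks both end in -s yet inflect differently (vedawers, puurweks), so the final letter is not what conditions the rule; the second-to-last letter is.
"taverf" has second-to-last letter 'r'. The stems whose second-to-last letter is 'r' (dawers → vedawers, zurerf → vezurerf) add the prefix ve-.
So taverf → vetaverf.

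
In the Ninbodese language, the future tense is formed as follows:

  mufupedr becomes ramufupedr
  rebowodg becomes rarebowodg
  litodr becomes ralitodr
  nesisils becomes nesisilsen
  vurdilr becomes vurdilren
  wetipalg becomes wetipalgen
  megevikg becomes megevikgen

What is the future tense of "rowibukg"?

rowibukgen

mufupedr and vurdilr both end in -r yet inflect differently (ramufupedr, vurdilren), so the final letter is not what conditions the rule; the second-to-last letter is.
"rowibukg" has second-to-last letter 'k'. The one such stem in the data (megevikg → megevikgen) adds -en, so the same rule applies.
The other pattern: stems whose second-to-last letter is 'd' add the prefix ra-.
So rowibukg → rowibukgen.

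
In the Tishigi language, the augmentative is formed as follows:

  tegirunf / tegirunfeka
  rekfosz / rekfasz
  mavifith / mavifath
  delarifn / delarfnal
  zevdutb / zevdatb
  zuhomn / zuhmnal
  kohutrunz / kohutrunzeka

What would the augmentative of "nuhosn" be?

nuhasn

kohutrunz and rekfosz both end in -z yet inflect differently (kohutrunzeka, rekfasz), so the final letter is not what conditions the rule; the second-to-last letter is.
"nuhosn" has second-to-last letter 's'. The one such stem in the data (rekfosz → rekfasz) changes the last vowel to 'a' (as do zevdutb, mavifith), so the same rule applies.
So nuhosn → nuhasn.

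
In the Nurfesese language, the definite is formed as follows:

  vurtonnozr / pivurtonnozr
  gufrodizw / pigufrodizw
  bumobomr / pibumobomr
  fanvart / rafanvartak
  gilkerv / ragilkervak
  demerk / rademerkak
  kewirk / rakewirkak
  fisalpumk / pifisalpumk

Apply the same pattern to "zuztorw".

demerk and fisalpumk both end in -k yet inflect differently (rademerkak, pifisalpumk), so the final letter is not what conditions the rule; the second-to-last letter is.
"zuztorw" has second-to-last letter 'r'. The stems whose second-to-last letter is 'r' (demerk → rademerkak, kewirk → rakewirkak, gilkerv → ragilkervak) add ra- … -ak around the stem.
The other pattern: stems whose second-to-last letter is 'm' or 'z' add the prefix pi-.
So zuztorw → razuztorwak.

razuztorwak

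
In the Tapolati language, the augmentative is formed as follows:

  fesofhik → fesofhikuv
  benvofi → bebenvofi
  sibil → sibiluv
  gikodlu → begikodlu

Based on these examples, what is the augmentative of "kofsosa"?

benvofi and fesofhik both have last vowel 'i' yet inflect differently (bebenvofi, fesofhikuv), so the last vowel is not what conditions the rule; whether the stem ends in a vowel or a consonant is.
"kofsosa" ends in a vowel. The stems ending in a vowel (gikodlu → begikodlu, benvofi → bebenvofi) add the prefix be-.
The other pattern: stems ending in a consonant add -uv.
So kofsosa → bekofsosa.

bekofsosa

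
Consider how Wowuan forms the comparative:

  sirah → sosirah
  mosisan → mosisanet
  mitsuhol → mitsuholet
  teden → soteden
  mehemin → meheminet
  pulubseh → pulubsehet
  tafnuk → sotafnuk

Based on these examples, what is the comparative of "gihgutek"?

gihguteket

pulubseh and sirah both end in -h yet inflect differently (pulubsehet, sosirah), so the final letter is not what conditions the rule; the number of vowels is.
"gihgutek" has 3 vowels. The stems with 3 vowels (mitsuhol → mitsuholet, mehemin → meheminet, pulubseh → pulubsehet) add -et.
So gihgutek → gihguteket.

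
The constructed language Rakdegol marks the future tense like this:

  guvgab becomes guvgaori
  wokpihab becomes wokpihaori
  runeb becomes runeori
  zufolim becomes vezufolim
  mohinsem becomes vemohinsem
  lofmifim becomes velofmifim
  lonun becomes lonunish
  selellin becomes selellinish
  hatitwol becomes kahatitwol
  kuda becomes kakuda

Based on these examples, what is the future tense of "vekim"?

vevekim

"vekim" ends in -m. The stems ending in -m (zufolim → vezufolim, mohinsem → vemohinsem, lofmifim → velofmifim) add the prefix ve-.
The other patterns: stems ending in -b drop the final letter and add -ori; stems ending in -n add -ish; stems ending in -a or -l add the prefix ka-.
So vekim → vevekim.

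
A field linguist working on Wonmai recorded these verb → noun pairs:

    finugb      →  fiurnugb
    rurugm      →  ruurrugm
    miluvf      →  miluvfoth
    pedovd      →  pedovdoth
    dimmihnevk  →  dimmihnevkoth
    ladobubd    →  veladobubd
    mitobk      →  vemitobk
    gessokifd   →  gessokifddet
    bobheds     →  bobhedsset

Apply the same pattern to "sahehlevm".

"sahehlevm" has second-to-last letter 'v'. The stems whose second-to-last letter is 'v' (miluvf → miluvfoth, pedovd → pedovdoth, dimmihnevk → dimmihnevkoth) add -oth.
The other patterns: stems whose second-to-last letter is 'g' insert -ur- after the first vowel; stems whose second-to-last letter is 'b' add the prefix ve-; stems whose second-to-last letter is 'd' or 'f' double the final consonant and add -et.
So sahehlevm → sahehlevmoth.

sahehlevmoth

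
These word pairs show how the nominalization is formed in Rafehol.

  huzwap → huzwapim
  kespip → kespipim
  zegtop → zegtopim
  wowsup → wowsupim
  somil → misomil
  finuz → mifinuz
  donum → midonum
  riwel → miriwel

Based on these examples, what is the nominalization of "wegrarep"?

kespip and somil both have last vowel 'i' yet inflect differently (kespipim, misomil), so the last vowel is not what conditions the rule; the final letter is.
"wegrarep" ends in -p. The stems ending in -p (huzwap → huzwapim, kespip → kespipim, zegtop → zegtopim) add -im.
So wegrarep → wegrarepim.

wegrarepim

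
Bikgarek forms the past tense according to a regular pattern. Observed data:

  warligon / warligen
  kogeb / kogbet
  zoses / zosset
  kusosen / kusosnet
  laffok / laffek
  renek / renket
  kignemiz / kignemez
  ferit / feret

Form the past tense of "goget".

renek and laffok both end in -k yet inflect differently (renket, laffek), so the final letter is not what conditions the rule; the last vowel is.
"goget" has last vowel 'e'. The stems whose last vowel is 'e' (zoses → zosset, kogeb → kogbet, renek → renket) delete the last vowel and add -et.
So goget → gogtet.

gogtet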